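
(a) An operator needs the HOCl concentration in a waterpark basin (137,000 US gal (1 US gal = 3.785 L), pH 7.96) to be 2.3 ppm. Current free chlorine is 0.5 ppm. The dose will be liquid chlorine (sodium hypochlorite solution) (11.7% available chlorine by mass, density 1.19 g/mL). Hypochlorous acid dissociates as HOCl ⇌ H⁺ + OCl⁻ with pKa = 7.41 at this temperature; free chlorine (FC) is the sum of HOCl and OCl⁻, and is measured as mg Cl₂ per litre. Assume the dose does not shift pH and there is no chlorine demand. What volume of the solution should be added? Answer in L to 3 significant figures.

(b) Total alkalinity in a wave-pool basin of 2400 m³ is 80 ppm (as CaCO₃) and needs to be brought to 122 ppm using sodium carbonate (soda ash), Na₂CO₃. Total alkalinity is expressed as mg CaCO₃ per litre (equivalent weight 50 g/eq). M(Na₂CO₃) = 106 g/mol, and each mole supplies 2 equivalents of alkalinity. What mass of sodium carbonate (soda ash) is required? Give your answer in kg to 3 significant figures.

(a) 37.1 L; (b) 107 kg

(a) Volume: 137,000 US gal × 3.785 L/gal = 518,545 L.
(a) [OCl⁻]/[HOCl] = 10^(pH − pKa) = 10^(7.96 − 7.41) = 3.548; fraction as HOCl = 1/(1 + 3.548) = 0.2199.
(a) Free chlorine required for 2.3 ppm HOCl: 2.3 / 0.2199 = 10.46 ppm.
(a) FC to add: 10.46 − 0.5 = 9.961 mg/L as Cl₂.
(a) Cl₂ equivalent: 9.961 mg/L × 518,545 L = 5165 g.
(a) Product at 11.7% available Cl: 5165 / 0.117 = 44,150 g.
(a) Volume: 44,150 g ÷ 1.19 g/mL = 37,100 mL.

(b) Volume: 2400 m³ = 2,400,000 L.
(b) Alkalinity to add: (122 − 80) = 42 mg/L as CaCO₃ × 2,400,000 L = 100,800 g as CaCO₃.
(b) Equivalents: 100,800 g ÷ 50 g/eq = 2016 eq.
(b) Each mole of Na₂CO₃ supplies 2 eq, so 2016 / 2 = 1008 mol.
(b) Mass: 1008 mol × 106 g/mol = 106,800 g.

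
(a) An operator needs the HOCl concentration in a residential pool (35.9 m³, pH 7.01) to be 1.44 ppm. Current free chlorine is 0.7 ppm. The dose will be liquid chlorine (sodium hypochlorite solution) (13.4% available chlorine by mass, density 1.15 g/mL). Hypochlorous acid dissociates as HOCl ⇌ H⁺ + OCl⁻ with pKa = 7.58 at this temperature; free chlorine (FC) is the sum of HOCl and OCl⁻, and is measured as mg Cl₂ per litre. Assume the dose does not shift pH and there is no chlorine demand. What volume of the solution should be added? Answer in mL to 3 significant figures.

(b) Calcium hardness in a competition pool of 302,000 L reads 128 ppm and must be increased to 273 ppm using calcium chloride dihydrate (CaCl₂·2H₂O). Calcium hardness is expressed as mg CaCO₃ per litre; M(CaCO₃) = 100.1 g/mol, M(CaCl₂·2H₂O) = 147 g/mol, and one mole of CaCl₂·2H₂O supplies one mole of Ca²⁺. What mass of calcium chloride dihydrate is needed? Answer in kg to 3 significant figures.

(a) 263 mL; (b) 64.3 kg

(a) Volume: 35.9 m³ = 35,900 L.
(a) [OCl⁻]/[HOCl] = 10^(pH − pKa) = 10^(7.01 − 7.58) = 0.2692; fraction as HOCl = 1/(1 + 0.2692) = 0.7879.
(a) Free chlorine required for 1.44 ppm HOCl: 1.44 / 0.7879 = 1.828 ppm.
(a) FC to add: 1.828 − 0.7 = 1.128 mg/L as Cl₂.
(a) Cl₂ equivalent: 1.128 mg/L × 35,900 L = 40.48 g.
(a) Product at 13.4% available Cl: 40.48 / 0.134 = 302.1 g.
(a) Volume: 302.1 g ÷ 1.15 g/mL = 262.7 mL.

(b) Hardness to add: (273 − 128) = 145 mg/L as CaCO₃ × 302,000 L = 43,790 g as CaCO₃.
(b) Moles of Ca²⁺ (1 mol Ca²⁺ ≡ 1 mol CaCO₃): 43,790 / 100.1 g/mol = 437.5 mol.
(b) Mass of CaCl₂·2H₂O: 437.5 × 147 = 64,310 g.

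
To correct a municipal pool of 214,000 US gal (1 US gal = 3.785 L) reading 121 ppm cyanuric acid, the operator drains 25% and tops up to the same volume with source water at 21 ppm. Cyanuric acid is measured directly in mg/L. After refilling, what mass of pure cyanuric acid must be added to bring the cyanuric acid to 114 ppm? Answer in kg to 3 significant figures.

14.6 kg

Volume: 214,000 US gal × 3.785 L/gal = 809,990 L.
After draining 25% and refilling: 121 × 0.75 + 21 × 0.25 = 96 ppm.
Deficit to target: 114 − 96 = 18 mg/L.
Mass: 18 mg/L × 809,990 L = 14,580 g cyanuric acid.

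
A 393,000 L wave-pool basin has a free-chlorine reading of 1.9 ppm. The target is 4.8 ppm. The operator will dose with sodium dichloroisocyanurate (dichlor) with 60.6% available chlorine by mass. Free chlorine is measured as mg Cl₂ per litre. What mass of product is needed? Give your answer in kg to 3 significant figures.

Chlorine deficit: 4.8 − 1.9 = 2.9 ppm = 2.9 mg/L as Cl₂.
Cl₂ equivalent needed: 2.9 mg/L × 393,000 L = 1,140,000 mg = 1140 g.
Product at 60.6% available chlorine: 1140 / 0.606 = 1881 g.

1.88 kg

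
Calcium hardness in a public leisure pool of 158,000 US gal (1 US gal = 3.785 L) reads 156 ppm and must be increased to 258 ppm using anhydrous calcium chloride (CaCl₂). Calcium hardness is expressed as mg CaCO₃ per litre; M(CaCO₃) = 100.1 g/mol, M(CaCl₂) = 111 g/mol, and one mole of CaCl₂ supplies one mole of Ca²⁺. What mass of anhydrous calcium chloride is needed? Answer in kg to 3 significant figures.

67.6 kg

Volume: 158,000 US gal × 3.785 L/gal = 598,030 L.
Hardness to add: (258 − 156) = 102 mg/L as CaCO₃ × 598,030 L = 61,000 g as CaCO₃.
Moles of Ca²⁺ (1 mol Ca²⁺ ≡ 1 mol CaCO₃): 61,000 / 100.1 g/mol = 609.4 mol.
Mass of CaCl₂: 609.4 × 111 = 67,640 g.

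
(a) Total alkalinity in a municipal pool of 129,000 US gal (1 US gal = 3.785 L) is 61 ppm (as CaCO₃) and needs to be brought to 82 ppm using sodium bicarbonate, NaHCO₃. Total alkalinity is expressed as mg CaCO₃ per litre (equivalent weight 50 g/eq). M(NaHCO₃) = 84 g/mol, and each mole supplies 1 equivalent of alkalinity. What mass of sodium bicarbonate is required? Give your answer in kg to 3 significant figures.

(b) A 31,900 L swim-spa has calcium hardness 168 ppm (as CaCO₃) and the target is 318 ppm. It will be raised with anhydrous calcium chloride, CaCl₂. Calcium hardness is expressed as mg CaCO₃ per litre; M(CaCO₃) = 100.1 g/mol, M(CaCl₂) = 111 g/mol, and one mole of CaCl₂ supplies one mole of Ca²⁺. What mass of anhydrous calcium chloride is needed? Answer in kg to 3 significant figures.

(a) Volume: 129,000 US gal × 3.785 L/gal = 488,265 L.
(a) Alkalinity to add: (82 − 61) = 21 mg/L as CaCO₃ × 488,265 L = 10,250 g as CaCO₃.
(a) Equivalents: 10,250 g ÷ 50 g/eq = 205.1 eq.
(a) NaHCO₃ supplies 1 eq per mole → 205.1 mol.
(a) Mass: 205.1 mol × 84 g/mol = 17,230 g.

(b) Hardness to add: (318 − 168) = 150 mg/L as CaCO₃ × 31,900 L = 4785 g as CaCO₃.
(b) Moles of Ca²⁺ (1 mol Ca²⁺ ≡ 1 mol CaCO₃): 4785 / 100.1 g/mol = 47.8 mol.
(b) Mass of CaCl₂: 47.8 × 111 = 5306 g.

(a) 17.2 kg; (b) 5.31 kg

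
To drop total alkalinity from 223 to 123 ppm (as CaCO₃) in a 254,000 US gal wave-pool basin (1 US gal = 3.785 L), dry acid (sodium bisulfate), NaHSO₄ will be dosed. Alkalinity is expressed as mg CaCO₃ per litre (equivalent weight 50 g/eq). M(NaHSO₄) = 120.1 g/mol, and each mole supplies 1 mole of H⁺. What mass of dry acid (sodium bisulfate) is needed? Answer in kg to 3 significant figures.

231 kg

Volume: 254,000 US gal × 3.785 L/gal = 961,390 L.
Alkalinity to neutralize: (223 − 123) = 100 mg/L as CaCO₃ × 961,390 L = 96,140 g as CaCO₃.
Equivalents of H⁺ required: 96,140 ÷ 50 g/eq = 1923 eq = 1923 mol NaHSO₄.
Mass of NaHSO₄: 1923 × 120.1 = 230,900 g.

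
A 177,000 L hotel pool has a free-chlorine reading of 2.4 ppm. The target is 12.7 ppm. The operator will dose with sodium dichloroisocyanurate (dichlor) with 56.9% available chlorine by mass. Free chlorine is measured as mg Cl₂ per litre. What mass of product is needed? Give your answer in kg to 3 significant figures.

Chlorine deficit: 12.7 − 2.4 = 10.3 ppm = 10.3 mg/L as Cl₂.
Cl₂ equivalent needed: 10.3 mg/L × 177,000 L = 1,823,000 mg = 1823 g.
Product at 56.9% available chlorine: 1823 / 0.569 = 3204 g.

3.20 kg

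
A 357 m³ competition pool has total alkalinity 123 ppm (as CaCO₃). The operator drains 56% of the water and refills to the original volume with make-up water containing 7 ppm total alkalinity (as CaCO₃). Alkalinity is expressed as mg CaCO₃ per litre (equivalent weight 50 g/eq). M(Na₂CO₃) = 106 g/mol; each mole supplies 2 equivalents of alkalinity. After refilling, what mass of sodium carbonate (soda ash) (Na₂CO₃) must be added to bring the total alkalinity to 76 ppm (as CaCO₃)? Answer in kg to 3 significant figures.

Volume: 357 m³ = 357,000 L.
After draining 56% and refilling: 123 × 0.44 + 7 × 0.56 = 58.04 ppm.
Deficit to target: 76 − 58.04 = 17.96 mg/L.
As CaCO₃: 17.96 mg/L × 357,000 L = 6412 g; ÷ 50 g/eq ÷ 2 = 64.12 mol Na₂CO₃.
Mass: 64.12 × 106 = 6796 g.

6.80 kg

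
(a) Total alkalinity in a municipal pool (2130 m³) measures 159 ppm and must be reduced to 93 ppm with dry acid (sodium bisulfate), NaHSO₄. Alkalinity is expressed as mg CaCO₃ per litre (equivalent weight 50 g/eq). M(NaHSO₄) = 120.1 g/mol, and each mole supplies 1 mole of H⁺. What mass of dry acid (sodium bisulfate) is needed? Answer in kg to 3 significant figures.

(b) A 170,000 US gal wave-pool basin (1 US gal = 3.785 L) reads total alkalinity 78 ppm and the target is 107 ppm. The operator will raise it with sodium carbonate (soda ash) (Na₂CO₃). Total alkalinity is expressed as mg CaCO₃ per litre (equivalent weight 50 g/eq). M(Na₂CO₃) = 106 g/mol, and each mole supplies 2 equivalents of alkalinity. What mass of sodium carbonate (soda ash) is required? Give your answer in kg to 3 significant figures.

(a) 338 kg; (b) 19.8 kg

(a) Volume: 2130 m³ = 2,130,000 L.
(a) Alkalinity to neutralize: (159 − 93) = 66 mg/L as CaCO₃ × 2,130,000 L = 140,600 g as CaCO₃.
(a) Equivalents of H⁺ required: 140,600 ÷ 50 g/eq = 2812 eq = 2812 mol NaHSO₄.
(a) Mass of NaHSO₄: 2812 × 120.1 = 337,700 g.

(b) Volume: 170,000 US gal × 3.785 L/gal = 643,450 L.
(b) Alkalinity to add: (107 − 78) = 29 mg/L as CaCO₃ × 643,450 L = 18,660 g as CaCO₃.
(b) Equivalents: 18,660 g ÷ 50 g/eq = 373.2 eq.
(b) Each mole of Na₂CO₃ supplies 2 eq, so 373.2 / 2 = 186.6 mol.
(b) Mass: 186.6 mol × 106 g/mol = 19,780 g.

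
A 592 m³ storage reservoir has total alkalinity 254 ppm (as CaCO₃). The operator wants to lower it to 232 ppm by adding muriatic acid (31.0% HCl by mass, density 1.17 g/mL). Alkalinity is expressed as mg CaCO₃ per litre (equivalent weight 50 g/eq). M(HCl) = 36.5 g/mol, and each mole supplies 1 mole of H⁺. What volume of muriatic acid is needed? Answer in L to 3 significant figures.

Volume: 592 m³ = 592,000 L.
Alkalinity to neutralize: (254 − 232) = 22 mg/L as CaCO₃ × 592,000 L = 13,020 g as CaCO₃.
Equivalents of H⁺ required: 13,020 ÷ 50 g/eq = 260.5 eq = 260.5 mol HCl.
Mass of HCl: 260.5 × 36.5 = 9508 g.
Mass of 31.0% solution: 9508 / 0.31 = 30,670 g.
Volume: 30,670 g ÷ 1.17 g/mL = 26,210 mL.

26.2 L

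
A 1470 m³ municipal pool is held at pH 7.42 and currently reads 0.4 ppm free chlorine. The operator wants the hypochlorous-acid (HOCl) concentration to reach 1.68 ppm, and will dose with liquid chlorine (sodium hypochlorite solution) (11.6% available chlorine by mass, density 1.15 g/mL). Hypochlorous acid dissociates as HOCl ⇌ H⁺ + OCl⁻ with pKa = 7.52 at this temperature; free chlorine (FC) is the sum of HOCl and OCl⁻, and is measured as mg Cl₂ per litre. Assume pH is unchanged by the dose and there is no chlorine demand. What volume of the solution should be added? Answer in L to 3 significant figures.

28.8 L

Volume: 1470 m³ = 1,470,000 L.
[OCl⁻]/[HOCl] = 10^(pH − pKa) = 10^(7.42 − 7.52) = 0.7943; fraction as HOCl = 1/(1 + 0.7943) = 0.5573.
Free chlorine required for 1.68 ppm HOCl: 1.68 / 0.5573 = 3.014 ppm.
FC to add: 3.014 − 0.4 = 2.614 mg/L as Cl₂.
Cl₂ equivalent: 2.614 mg/L × 1,470,000 L = 3843 g.
Product at 11.6% available Cl: 3843 / 0.116 = 33,130 g.
Volume: 33,130 g ÷ 1.15 g/mL = 28,810 mL.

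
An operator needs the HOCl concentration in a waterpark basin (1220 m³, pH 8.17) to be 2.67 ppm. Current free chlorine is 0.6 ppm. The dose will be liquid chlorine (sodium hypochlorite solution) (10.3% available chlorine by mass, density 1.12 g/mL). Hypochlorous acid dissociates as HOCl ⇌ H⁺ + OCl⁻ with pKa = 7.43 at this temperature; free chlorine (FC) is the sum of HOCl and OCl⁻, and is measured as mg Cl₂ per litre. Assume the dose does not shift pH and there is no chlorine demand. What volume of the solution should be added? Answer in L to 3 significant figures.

177 L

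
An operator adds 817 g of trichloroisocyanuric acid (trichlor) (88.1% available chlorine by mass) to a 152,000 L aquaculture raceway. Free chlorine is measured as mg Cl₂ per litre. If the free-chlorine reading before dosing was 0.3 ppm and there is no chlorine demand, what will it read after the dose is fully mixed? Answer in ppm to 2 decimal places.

5.04 ppm

Available chlorine delivered: 817 g × 0.881 = 719.8 g as Cl₂.
Concentration rise: 719.8 g / 152,000 L = 4.735 mg/L = 4.74 ppm.
Final FC: 0.3 + 4.74 = 5.04 ppm.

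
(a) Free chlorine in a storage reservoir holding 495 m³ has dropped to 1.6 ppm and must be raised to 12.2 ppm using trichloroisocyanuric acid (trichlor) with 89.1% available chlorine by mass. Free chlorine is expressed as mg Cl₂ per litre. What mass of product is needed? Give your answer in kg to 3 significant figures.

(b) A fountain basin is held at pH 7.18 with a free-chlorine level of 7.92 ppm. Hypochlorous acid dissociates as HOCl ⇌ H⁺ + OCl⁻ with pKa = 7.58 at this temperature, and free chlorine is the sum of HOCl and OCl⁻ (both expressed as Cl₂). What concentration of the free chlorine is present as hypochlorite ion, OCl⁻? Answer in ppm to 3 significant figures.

(a) 5.89 kg; (b) 2.26 ppm

(a) Volume: 495 m³ = 495,000 L.
(a) Chlorine deficit: 12.2 − 1.6 = 10.6 ppm = 10.6 mg/L as Cl₂.
(a) Cl₂ equivalent needed: 10.6 mg/L × 495,000 L = 5,247,000 mg = 5247 g.
(a) Product at 89.1% available chlorine: 5247 / 0.891 = 5889 g.

(b) [OCl⁻]/[HOCl] = 10^(pH − pKa) = 10^(7.18 − 7.58) = 10^-0.40 = 0.3981.
(b) Fraction as HOCl = 1 / (1 + 0.3981) = 0.7153.
(b) OCl⁻ = (1 − 0.7153) × 7.92 ppm = 2.255 ppm.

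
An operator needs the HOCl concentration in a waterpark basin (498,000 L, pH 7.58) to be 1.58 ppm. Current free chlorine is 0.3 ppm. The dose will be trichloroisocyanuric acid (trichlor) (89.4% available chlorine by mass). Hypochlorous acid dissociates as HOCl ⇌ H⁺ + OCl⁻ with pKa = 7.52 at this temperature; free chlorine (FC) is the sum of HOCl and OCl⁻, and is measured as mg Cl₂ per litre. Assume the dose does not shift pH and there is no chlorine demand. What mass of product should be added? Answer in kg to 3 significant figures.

[OCl⁻]/[HOCl] = 10^(pH − pKa) = 10^(7.58 − 7.52) = 1.148; fraction as HOCl = 1/(1 + 1.148) = 0.4655.
Free chlorine required for 1.58 ppm HOCl: 1.58 / 0.4655 = 3.394 ppm.
FC to add: 3.394 − 0.3 = 3.094 mg/L as Cl₂.
Cl₂ equivalent: 3.094 mg/L × 498,000 L = 1541 g.
Product at 89.4% available Cl: 1541 / 0.894 = 1724 g.

1.72 kg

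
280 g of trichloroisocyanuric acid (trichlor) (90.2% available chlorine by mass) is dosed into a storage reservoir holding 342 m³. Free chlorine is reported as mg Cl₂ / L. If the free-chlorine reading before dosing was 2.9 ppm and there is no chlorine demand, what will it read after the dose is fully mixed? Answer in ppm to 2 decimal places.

3.64 ppm

Volume: 342 m³ = 342,000 L.
Available chlorine delivered: 280 g × 0.902 = 252.6 g as Cl₂.
Concentration rise: 252.6 g / 342,000 L = 0.7385 mg/L = 0.74 ppm.
Final FC: 2.9 + 0.74 = 3.64 ppm.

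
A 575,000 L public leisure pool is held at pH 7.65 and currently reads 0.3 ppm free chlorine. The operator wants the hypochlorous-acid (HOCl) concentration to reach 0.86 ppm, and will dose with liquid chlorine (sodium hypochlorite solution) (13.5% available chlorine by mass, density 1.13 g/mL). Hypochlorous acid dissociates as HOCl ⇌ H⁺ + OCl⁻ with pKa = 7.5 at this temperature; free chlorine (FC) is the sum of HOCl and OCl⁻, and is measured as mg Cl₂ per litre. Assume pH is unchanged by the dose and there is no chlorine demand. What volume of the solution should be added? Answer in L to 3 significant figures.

[OCl⁻]/[HOCl] = 10^(pH − pKa) = 10^(7.65 − 7.5) = 1.413; fraction as HOCl = 1/(1 + 1.413) = 0.4145.
Free chlorine required for 0.86 ppm HOCl: 0.86 / 0.4145 = 2.075 ppm.
FC to add: 2.075 − 0.3 = 1.775 mg/L as Cl₂.
Cl₂ equivalent: 1.775 mg/L × 575,000 L = 1020 g.
Product at 13.5% available Cl: 1020 / 0.135 = 7559 g.
Volume: 7559 g ÷ 1.13 g/mL = 6690 mL.

6.69 L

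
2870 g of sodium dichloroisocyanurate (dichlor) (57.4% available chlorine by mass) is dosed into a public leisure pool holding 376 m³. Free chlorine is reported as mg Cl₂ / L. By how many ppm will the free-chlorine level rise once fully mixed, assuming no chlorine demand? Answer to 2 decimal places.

4.38 ppm

Volume: 376 m³ = 376,000 L.
Available chlorine delivered: 2870 g × 0.574 = 1647 g as Cl₂.
Concentration rise: 1647 g / 376,000 L = 4.381 mg/L = 4.38 ppm.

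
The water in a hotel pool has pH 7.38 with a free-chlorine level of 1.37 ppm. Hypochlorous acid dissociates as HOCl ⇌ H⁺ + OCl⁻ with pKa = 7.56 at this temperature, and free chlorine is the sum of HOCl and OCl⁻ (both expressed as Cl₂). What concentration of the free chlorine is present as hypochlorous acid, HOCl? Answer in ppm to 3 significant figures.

[OCl⁻]/[HOCl] = 10^(pH − pKa) = 10^(7.38 − 7.56) = 10^-0.18 = 0.6607.
Fraction as HOCl = 1 / (1 + 0.6607) = 0.6022.
HOCl = 0.6022 × 1.37 ppm = 0.825 ppm.

0.825 ppm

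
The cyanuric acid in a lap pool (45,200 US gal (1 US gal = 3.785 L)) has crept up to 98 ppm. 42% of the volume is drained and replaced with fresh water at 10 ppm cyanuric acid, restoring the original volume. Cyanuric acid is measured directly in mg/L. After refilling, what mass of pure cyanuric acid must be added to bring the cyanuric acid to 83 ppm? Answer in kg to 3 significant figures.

3.76 kg

Volume: 45,200 US gal × 3.785 L/gal = 171,082 L.
After draining 42% and refilling: 98 × 0.58 + 10 × 0.42 = 61.04 ppm.
Deficit to target: 83 − 61.04 = 21.96 mg/L.
Mass: 21.96 mg/L × 171,082 L = 3757 g cyanuric acid.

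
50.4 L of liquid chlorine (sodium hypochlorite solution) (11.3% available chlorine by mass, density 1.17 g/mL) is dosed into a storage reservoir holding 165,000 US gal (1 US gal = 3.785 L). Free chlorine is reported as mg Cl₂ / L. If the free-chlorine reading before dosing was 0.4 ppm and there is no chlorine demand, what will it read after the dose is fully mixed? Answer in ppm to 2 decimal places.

11.07 ppm

Volume: 165,000 US gal × 3.785 L/gal = 624,525 L.
Mass of solution: 50.4 L × 1000 mL/L × 1.17 g/mL = 58,970 g.
Available chlorine delivered: 58,970 g × 0.113 = 6663 g as Cl₂.
Concentration rise: 6663 g / 624,525 L = 10.67 mg/L = 10.67 ppm.
Final FC: 0.4 + 10.67 = 11.07 ppm.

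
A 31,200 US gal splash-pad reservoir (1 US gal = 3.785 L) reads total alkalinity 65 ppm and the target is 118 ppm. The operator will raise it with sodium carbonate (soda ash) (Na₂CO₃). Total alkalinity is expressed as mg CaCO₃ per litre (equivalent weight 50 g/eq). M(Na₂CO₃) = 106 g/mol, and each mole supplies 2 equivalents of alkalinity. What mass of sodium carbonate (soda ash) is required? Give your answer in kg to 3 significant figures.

Volume: 31,200 US gal × 3.785 L/gal = 118,092 L.
Alkalinity to add: (118 − 65) = 53 mg/L as CaCO₃ × 118,092 L = 6259 g as CaCO₃.
Equivalents: 6259 g ÷ 50 g/eq = 125.2 eq.
Each mole of Na₂CO₃ supplies 2 eq, so 125.2 / 2 = 62.59 mol.
Mass: 62.59 mol × 106 g/mol = 6634 g.

6.63 kg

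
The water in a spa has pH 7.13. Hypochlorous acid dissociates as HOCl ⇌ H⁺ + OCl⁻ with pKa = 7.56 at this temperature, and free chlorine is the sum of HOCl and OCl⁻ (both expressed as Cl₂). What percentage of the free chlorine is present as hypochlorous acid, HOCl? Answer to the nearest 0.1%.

[OCl⁻]/[HOCl] = 10^(pH − pKa) = 10^(7.13 − 7.56) = 10^-0.43 = 0.3715.
Fraction as HOCl = 1 / (1 + 0.3715) = 0.7291.

72.9%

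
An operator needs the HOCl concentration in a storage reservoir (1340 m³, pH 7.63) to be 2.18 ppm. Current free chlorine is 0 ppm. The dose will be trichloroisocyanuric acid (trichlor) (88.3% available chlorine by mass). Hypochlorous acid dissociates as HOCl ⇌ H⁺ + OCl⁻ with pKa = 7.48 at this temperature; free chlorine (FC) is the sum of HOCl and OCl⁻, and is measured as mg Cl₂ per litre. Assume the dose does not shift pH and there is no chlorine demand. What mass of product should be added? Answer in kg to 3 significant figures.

Volume: 1340 m³ = 1,340,000 L.
[OCl⁻]/[HOCl] = 10^(pH − pKa) = 10^(7.63 − 7.48) = 1.413; fraction as HOCl = 1/(1 + 1.413) = 0.4145.
Free chlorine required for 2.18 ppm HOCl: 2.18 / 0.4145 = 5.259 ppm.
FC to add: 5.259 − 0 = 5.259 mg/L as Cl₂.
Cl₂ equivalent: 5.259 mg/L × 1,340,000 L = 7048 g.
Product at 88.3% available Cl: 7048 / 0.883 = 7981 g.

7.98 kg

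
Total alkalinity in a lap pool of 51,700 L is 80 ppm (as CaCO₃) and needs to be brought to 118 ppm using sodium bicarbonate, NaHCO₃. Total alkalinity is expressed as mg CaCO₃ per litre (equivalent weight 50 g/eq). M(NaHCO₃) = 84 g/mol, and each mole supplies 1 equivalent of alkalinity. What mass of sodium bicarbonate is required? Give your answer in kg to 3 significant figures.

3.30 kg

Alkalinity to add: (118 − 80) = 38 mg/L as CaCO₃ × 51,700 L = 1965 g as CaCO₃.
Equivalents: 1965 g ÷ 50 g/eq = 39.29 eq.
NaHCO₃ supplies 1 eq per mole → 39.29 mol.
Mass: 39.29 mol × 84 g/mol = 3301 g.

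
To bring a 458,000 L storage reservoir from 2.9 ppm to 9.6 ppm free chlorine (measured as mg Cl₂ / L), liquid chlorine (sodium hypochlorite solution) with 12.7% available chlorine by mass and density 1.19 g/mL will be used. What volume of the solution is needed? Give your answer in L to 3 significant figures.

Chlorine deficit: 9.6 − 2.9 = 6.7 ppm = 6.7 mg/L as Cl₂.
Cl₂ equivalent needed: 6.7 mg/L × 458,000 L = 3,069,000 mg = 3069 g.
Product at 12.7% available chlorine: 3069 / 0.127 = 24,160 g.
Volume at density 1.19 g/mL: 24,160 g ÷ 1.19 g/mL = 20,300 mL.

20.3 L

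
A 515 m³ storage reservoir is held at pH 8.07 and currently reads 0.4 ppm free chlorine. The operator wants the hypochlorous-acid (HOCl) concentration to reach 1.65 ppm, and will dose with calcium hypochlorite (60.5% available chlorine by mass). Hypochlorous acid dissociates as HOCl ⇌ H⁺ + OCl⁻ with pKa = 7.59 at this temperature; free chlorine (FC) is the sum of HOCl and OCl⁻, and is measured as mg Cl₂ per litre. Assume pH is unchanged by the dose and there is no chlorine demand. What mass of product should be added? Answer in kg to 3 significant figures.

Volume: 515 m³ = 515,000 L.
[OCl⁻]/[HOCl] = 10^(pH − pKa) = 10^(8.07 − 7.59) = 3.02; fraction as HOCl = 1/(1 + 3.02) = 0.2488.
Free chlorine required for 1.65 ppm HOCl: 1.65 / 0.2488 = 6.633 ppm.
FC to add: 6.633 − 0.4 = 6.233 mg/L as Cl₂.
Cl₂ equivalent: 6.233 mg/L × 515,000 L = 3210 g.
Product at 60.5% available Cl: 3210 / 0.605 = 5306 g.

5.31 kg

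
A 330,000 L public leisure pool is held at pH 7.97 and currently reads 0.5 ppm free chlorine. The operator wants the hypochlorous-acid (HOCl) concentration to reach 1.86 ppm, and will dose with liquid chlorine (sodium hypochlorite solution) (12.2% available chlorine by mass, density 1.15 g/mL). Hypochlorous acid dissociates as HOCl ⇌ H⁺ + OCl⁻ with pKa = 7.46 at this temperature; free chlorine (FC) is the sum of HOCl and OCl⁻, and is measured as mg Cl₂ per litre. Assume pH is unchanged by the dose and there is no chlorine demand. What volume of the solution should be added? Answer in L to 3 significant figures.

17.4 L

[OCl⁻]/[HOCl] = 10^(pH − pKa) = 10^(7.97 − 7.46) = 3.236; fraction as HOCl = 1/(1 + 3.236) = 0.2361.
Free chlorine required for 1.86 ppm HOCl: 1.86 / 0.2361 = 7.879 ppm.
FC to add: 7.879 − 0.5 = 7.379 mg/L as Cl₂.
Cl₂ equivalent: 7.379 mg/L × 330,000 L = 2435 g.
Product at 12.2% available Cl: 2435 / 0.122 = 19,960 g.
Volume: 19,960 g ÷ 1.15 g/mL = 17,360 mL.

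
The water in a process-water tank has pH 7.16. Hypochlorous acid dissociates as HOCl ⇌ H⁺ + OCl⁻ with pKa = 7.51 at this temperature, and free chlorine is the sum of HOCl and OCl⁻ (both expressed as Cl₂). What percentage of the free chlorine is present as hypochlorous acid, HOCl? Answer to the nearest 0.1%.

69.1%

[OCl⁻]/[HOCl] = 10^(pH − pKa) = 10^(7.16 − 7.51) = 10^-0.35 = 0.4467.
Fraction as HOCl = 1 / (1 + 0.4467) = 0.6912.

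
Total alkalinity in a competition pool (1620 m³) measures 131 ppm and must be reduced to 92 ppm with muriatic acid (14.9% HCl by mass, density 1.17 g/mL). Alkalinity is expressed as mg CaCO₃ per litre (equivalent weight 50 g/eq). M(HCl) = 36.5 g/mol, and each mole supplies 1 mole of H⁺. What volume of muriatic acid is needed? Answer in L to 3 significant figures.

Volume: 1620 m³ = 1,620,000 L.
Alkalinity to neutralize: (131 − 92) = 39 mg/L as CaCO₃ × 1,620,000 L = 63,180 g as CaCO₃.
Equivalents of H⁺ required: 63,180 ÷ 50 g/eq = 1264 eq = 1264 mol HCl.
Mass of HCl: 1264 × 36.5 = 46,120 g.
Mass of 14.9% solution: 46,120 / 0.149 = 309,500 g.
Volume: 309,500 g ÷ 1.17 g/mL = 264,600 mL.

265 L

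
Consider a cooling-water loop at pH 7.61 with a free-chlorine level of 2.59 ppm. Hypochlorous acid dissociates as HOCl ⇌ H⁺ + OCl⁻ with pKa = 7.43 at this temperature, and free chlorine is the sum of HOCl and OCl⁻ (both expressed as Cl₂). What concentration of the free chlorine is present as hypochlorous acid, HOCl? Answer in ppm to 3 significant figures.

[OCl⁻]/[HOCl] = 10^(pH − pKa) = 10^(7.61 − 7.43) = 10^0.18 = 1.514.
Fraction as HOCl = 1 / (1 + 1.514) = 0.3978.
HOCl = 0.3978 × 2.59 ppm = 1.03 ppm.

1.03 ppm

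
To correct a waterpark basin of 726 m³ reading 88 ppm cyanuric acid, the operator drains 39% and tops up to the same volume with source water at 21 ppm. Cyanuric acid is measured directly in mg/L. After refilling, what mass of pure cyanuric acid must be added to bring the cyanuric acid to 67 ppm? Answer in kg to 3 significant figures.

Volume: 726 m³ = 726,000 L.
After draining 39% and refilling: 88 × 0.61 + 21 × 0.39 = 61.87 ppm.
Deficit to target: 67 − 61.87 = 5.13 mg/L.
Mass: 5.13 mg/L × 726,000 L = 3724 g cyanuric acid.

3.72 kg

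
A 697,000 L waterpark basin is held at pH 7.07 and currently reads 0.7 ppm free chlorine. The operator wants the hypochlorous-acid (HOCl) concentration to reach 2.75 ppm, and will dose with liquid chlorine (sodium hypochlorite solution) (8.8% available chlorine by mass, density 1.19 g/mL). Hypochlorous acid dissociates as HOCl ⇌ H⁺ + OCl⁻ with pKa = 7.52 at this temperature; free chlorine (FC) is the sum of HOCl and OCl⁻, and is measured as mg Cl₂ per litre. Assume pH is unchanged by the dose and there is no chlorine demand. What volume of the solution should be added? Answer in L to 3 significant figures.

20.1 L

[OCl⁻]/[HOCl] = 10^(pH − pKa) = 10^(7.07 − 7.52) = 0.3548; fraction as HOCl = 1/(1 + 0.3548) = 0.7381.
Free chlorine required for 2.75 ppm HOCl: 2.75 / 0.7381 = 3.726 ppm.
FC to add: 3.726 − 0.7 = 3.026 mg/L as Cl₂.
Cl₂ equivalent: 3.026 mg/L × 697,000 L = 2109 g.
Product at 8.8% available Cl: 2109 / 0.088 = 23,970 g.
Volume: 23,970 g ÷ 1.19 g/mL = 20,140 mL.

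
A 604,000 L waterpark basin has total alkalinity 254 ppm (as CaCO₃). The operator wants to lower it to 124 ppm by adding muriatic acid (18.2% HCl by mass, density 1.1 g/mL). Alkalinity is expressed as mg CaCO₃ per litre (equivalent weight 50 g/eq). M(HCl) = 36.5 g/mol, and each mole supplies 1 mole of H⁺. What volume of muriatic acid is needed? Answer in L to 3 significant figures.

286 L

Alkalinity to neutralize: (254 − 124) = 130 mg/L as CaCO₃ × 604,000 L = 78,520 g as CaCO₃.
Equivalents of H⁺ required: 78,520 ÷ 50 g/eq = 1570 eq = 1570 mol HCl.
Mass of HCl: 1570 × 36.5 = 57,320 g.
Mass of 18.2% solution: 57,320 / 0.182 = 314,900 g.
Volume: 314,900 g ÷ 1.1 g/mL = 286,300 mL.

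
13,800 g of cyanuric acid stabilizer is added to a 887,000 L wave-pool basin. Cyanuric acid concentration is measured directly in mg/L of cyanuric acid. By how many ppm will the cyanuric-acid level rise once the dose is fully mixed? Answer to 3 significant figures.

15.6 ppm

Rise: 13,800 g / 887,000 L × 1000 = 15.56 mg/L.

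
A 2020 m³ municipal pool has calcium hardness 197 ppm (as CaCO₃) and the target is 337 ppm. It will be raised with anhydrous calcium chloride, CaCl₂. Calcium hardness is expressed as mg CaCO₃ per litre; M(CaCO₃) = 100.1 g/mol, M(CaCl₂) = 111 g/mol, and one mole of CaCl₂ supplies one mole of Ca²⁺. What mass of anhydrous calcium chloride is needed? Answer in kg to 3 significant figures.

Volume: 2020 m³ = 2,020,000 L.
Hardness to add: (337 − 197) = 140 mg/L as CaCO₃ × 2,020,000 L = 282,800 g as CaCO₃.
Moles of Ca²⁺ (1 mol Ca²⁺ ≡ 1 mol CaCO₃): 282,800 / 100.1 g/mol = 2825 mol.
Mass of CaCl₂: 2825 × 111 = 313,600 g.

314 kg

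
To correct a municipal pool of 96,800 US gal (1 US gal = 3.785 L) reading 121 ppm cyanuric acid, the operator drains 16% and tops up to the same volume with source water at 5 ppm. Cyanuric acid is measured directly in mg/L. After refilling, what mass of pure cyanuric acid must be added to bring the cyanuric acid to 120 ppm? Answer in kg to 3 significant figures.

6.43 kg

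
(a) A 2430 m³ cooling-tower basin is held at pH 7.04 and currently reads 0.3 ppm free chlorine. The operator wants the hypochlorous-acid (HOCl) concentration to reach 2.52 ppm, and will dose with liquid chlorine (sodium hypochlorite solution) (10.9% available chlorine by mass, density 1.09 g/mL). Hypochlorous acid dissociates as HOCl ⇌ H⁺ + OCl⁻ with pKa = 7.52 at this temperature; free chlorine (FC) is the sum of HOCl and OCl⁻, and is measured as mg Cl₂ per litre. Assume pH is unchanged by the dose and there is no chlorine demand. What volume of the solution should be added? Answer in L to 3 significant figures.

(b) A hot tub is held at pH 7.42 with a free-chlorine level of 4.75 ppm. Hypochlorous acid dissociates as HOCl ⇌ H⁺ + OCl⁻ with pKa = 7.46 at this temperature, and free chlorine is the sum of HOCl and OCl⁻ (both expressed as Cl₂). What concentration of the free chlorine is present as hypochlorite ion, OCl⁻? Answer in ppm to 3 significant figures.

(a) Volume: 2430 m³ = 2,430,000 L.
(a) [OCl⁻]/[HOCl] = 10^(pH − pKa) = 10^(7.04 − 7.52) = 0.3311; fraction as HOCl = 1/(1 + 0.3311) = 0.7512.
(a) Free chlorine required for 2.52 ppm HOCl: 2.52 / 0.7512 = 3.354 ppm.
(a) FC to add: 3.354 − 0.3 = 3.054 mg/L as Cl₂.
(a) Cl₂ equivalent: 3.054 mg/L × 2,430,000 L = 7422 g.
(a) Product at 10.9% available Cl: 7422 / 0.109 = 68,090 g.
(a) Volume: 68,090 g ÷ 1.09 g/mL = 62,470 mL.

(b) [OCl⁻]/[HOCl] = 10^(pH − pKa) = 10^(7.42 − 7.46) = 10^-0.04 = 0.912.
(b) Fraction as HOCl = 1 / (1 + 0.912) = 0.523.
(b) OCl⁻ = (1 − 0.523) × 4.75 ppm = 2.266 ppm.

(a) 62.5 L; (b) 2.27 ppm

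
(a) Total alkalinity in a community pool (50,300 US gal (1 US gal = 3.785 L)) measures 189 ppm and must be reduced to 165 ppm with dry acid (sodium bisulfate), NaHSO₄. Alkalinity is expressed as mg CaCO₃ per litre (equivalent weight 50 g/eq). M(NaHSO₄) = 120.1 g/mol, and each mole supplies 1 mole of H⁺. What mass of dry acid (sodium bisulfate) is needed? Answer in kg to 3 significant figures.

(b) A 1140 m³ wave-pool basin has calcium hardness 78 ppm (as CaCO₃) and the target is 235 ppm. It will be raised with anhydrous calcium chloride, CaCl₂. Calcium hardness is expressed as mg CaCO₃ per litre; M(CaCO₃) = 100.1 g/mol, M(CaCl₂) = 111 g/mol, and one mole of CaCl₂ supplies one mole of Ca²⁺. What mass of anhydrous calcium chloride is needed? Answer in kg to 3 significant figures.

(a) Volume: 50,300 US gal × 3.785 L/gal = 190,386 L.
(a) Alkalinity to neutralize: (189 − 165) = 24 mg/L as CaCO₃ × 190,386 L = 4569 g as CaCO₃.
(a) Equivalents of H⁺ required: 4569 ÷ 50 g/eq = 91.39 eq = 91.39 mol NaHSO₄.
(a) Mass of NaHSO₄: 91.39 × 120.1 = 10,980 g.

(b) Volume: 1140 m³ = 1,140,000 L.
(b) Hardness to add: (235 − 78) = 157 mg/L as CaCO₃ × 1,140,000 L = 179,000 g as CaCO₃.
(b) Moles of Ca²⁺ (1 mol Ca²⁺ ≡ 1 mol CaCO₃): 179,000 / 100.1 g/mol = 1788 mol.
(b) Mass of CaCl₂: 1788 × 111 = 198,500 g.

(a) 11.0 kg; (b) 198 kg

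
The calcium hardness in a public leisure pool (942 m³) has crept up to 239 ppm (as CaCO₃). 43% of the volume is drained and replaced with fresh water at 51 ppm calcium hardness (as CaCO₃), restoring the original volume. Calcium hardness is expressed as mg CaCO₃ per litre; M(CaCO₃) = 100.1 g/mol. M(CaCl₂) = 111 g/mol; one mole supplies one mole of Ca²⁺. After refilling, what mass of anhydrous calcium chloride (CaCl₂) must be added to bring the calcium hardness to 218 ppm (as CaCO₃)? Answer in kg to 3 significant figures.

62.5 kg

Volume: 942 m³ = 942,000 L.
After draining 43% and refilling: 239 × 0.57 + 51 × 0.43 = 158.16 ppm.
Deficit to target: 218 − 158.16 = 59.84 mg/L.
As CaCO₃: 59.84 mg/L × 942,000 L = 56,370 g; ÷ 100.1 = 563.1 mol Ca²⁺.
Mass: 563.1 × 111 = 62,510 g.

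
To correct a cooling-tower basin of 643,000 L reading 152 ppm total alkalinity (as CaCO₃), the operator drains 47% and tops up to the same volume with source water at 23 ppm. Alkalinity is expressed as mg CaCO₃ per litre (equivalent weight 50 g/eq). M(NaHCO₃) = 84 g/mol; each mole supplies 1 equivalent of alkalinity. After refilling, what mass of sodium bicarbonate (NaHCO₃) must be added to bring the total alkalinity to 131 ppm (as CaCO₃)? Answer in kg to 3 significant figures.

After draining 47% and refilling: 152 × 0.53 + 23 × 0.47 = 91.37 ppm.
Deficit to target: 131 − 91.37 = 39.63 mg/L.
As CaCO₃: 39.63 mg/L × 643,000 L = 25,480 g; ÷ 50 g/eq ÷ 1 = 509.6 mol NaHCO₃.
Mass: 509.6 × 84 = 42,810 g.

42.8 kg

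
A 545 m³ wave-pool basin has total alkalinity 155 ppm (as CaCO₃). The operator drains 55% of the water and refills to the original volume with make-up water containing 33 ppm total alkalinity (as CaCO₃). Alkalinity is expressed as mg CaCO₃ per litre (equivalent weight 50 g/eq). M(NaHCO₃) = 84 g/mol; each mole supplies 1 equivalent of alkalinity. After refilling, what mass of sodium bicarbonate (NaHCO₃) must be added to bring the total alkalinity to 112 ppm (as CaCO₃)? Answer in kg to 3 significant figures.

22.1 kg

Volume: 545 m³ = 545,000 L.
After draining 55% and refilling: 155 × 0.45 + 33 × 0.55 = 87.9 ppm.
Deficit to target: 112 − 87.9 = 24.1 mg/L.
As CaCO₃: 24.1 mg/L × 545,000 L = 13,130 g; ÷ 50 g/eq ÷ 1 = 262.7 mol NaHCO₃.
Mass: 262.7 × 84 = 22,070 g.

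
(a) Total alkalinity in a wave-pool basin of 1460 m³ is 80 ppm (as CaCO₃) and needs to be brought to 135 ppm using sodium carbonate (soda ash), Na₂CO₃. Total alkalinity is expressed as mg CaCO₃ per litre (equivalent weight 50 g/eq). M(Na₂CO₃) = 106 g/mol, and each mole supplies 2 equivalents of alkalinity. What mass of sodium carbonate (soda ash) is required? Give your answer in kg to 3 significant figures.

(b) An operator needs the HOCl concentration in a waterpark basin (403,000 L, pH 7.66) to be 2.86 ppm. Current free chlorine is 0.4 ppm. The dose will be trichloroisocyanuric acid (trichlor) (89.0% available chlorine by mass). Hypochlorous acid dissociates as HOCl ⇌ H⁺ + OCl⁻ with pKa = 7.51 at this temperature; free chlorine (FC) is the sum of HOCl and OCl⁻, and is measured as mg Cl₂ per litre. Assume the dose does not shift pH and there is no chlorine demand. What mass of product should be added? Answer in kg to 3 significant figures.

(a) 85.1 kg; (b) 2.94 kg

(a) Volume: 1460 m³ = 1,460,000 L.
(a) Alkalinity to add: (135 − 80) = 55 mg/L as CaCO₃ × 1,460,000 L = 80,300 g as CaCO₃.
(a) Equivalents: 80,300 g ÷ 50 g/eq = 1606 eq.
(a) Each mole of Na₂CO₃ supplies 2 eq, so 1606 / 2 = 803 mol.
(a) Mass: 803 mol × 106 g/mol = 85,120 g.

(b) [OCl⁻]/[HOCl] = 10^(pH − pKa) = 10^(7.66 − 7.51) = 1.413; fraction as HOCl = 1/(1 + 1.413) = 0.4145.
(b) Free chlorine required for 2.86 ppm HOCl: 2.86 / 0.4145 = 6.9 ppm.
(b) FC to add: 6.9 − 0.4 = 6.5 mg/L as Cl₂.
(b) Cl₂ equivalent: 6.5 mg/L × 403,000 L = 2619 g.
(b) Product at 89.0% available Cl: 2619 / 0.89 = 2943 g.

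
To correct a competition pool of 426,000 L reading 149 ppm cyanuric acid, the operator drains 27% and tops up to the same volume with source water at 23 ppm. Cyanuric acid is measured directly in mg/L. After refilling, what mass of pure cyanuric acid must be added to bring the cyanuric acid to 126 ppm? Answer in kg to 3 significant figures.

4.69 kg

After draining 27% and refilling: 149 × 0.73 + 23 × 0.27 = 114.98 ppm.
Deficit to target: 126 − 114.98 = 11.02 mg/L.
Mass: 11.02 mg/L × 426,000 L = 4695 g cyanuric acid.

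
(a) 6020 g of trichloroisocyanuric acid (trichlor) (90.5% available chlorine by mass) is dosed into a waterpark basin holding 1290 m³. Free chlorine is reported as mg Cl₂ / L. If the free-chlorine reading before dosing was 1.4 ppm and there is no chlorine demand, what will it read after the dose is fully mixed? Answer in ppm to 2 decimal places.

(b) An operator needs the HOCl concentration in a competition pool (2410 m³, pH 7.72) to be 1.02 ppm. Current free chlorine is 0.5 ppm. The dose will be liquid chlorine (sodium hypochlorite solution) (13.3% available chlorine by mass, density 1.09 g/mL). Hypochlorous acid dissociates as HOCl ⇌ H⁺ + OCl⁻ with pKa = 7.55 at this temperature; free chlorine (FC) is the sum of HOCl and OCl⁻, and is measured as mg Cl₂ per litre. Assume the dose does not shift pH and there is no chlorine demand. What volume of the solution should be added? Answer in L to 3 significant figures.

(a) 5.62 ppm; (b) 33.7 L

(a) Volume: 1290 m³ = 1,290,000 L.
(a) Available chlorine delivered: 6020 g × 0.905 = 5448 g as Cl₂.
(a) Concentration rise: 5448 g / 1,290,000 L = 4.223 mg/L = 4.22 ppm.
(a) Final FC: 1.4 + 4.22 = 5.62 ppm.

(b) Volume: 2410 m³ = 2,410,000 L.
(b) [OCl⁻]/[HOCl] = 10^(pH − pKa) = 10^(7.72 − 7.55) = 1.479; fraction as HOCl = 1/(1 + 1.479) = 0.4034.
(b) Free chlorine required for 1.02 ppm HOCl: 1.02 / 0.4034 = 2.529 ppm.
(b) FC to add: 2.529 − 0.5 = 2.029 mg/L as Cl₂.
(b) Cl₂ equivalent: 2.029 mg/L × 2,410,000 L = 4889 g.
(b) Product at 13.3% available Cl: 4889 / 0.133 = 36,760 g.
(b) Volume: 36,760 g ÷ 1.09 g/mL = 33,730 mL.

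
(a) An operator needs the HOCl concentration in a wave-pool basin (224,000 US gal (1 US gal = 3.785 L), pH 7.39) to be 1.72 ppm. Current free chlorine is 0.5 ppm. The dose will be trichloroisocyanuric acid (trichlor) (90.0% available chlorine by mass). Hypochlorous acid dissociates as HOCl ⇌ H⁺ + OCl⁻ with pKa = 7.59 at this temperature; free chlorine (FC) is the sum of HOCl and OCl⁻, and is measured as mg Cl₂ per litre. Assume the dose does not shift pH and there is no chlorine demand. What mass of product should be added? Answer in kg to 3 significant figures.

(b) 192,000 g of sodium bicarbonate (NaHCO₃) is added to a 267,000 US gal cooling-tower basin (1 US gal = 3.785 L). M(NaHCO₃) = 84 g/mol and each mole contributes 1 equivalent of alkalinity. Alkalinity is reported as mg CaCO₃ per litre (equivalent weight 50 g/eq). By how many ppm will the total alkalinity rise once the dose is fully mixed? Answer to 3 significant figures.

(a) 2.17 kg; (b) 113 ppm

(a) Volume: 224,000 US gal × 3.785 L/gal = 847,840 L.
(a) [OCl⁻]/[HOCl] = 10^(pH − pKa) = 10^(7.39 − 7.59) = 0.631; fraction as HOCl = 1/(1 + 0.631) = 0.6131.
(a) Free chlorine required for 1.72 ppm HOCl: 1.72 / 0.6131 = 2.805 ppm.
(a) FC to add: 2.805 − 0.5 = 2.305 mg/L as Cl₂.
(a) Cl₂ equivalent: 2.305 mg/L × 847,840 L = 1954 g.
(a) Product at 90.0% available Cl: 1954 / 0.9 = 2172 g.

(b) Volume: 267,000 US gal × 3.785 L/gal = 1,010,595 L.
(b) Moles of NaHCO₃: 192,000 g ÷ 84 g/mol = 2286 mol → 2286 eq of alkalinity.
(b) As CaCO₃: 2286 eq × 50 g/eq = 114,300 g.
(b) Rise: 114,300 g / 1,010,595 L × 1000 = 113.1 mg/L.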